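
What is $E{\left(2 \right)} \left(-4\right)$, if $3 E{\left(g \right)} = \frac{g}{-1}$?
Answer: $\frac{8}{3} \approx 2.6667$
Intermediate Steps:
$E{\left(g \right)} = - \frac{g}{3}$ ($E{\left(g \right)} = \frac{g \frac{1}{-1}}{3} = \frac{g \left(-1\right)}{3} = \frac{\left(-1\right) g}{3} = - \frac{g}{3}$)
$E{\left(2 \right)} \left(-4\right) = \left(- \frac{1}{3}\right) 2 \left(-4\right) = \left(- \frac{2}{3}\right) \left(-4\right) = \frac{8}{3}$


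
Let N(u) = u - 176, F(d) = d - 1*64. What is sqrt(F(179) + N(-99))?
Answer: 4*I*sqrt(10) ≈ 12.649*I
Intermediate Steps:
F(d) = -64 + d (F(d) = d - 64 = -64 + d)
N(u) = -176 + u
sqrt(F(179) + N(-99)) = sqrt((-64 + 179) + (-176 - 99)) = sqrt(115 - 275) = sqrt(-160) = 4*I*sqrt(10)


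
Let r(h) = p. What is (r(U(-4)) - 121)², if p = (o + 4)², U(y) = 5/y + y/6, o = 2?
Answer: 7225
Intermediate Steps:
U(y) = 5/y + y/6 (U(y) = 5/y + y*(⅙) = 5/y + y/6)
p = 36 (p = (2 + 4)² = 6² = 36)
r(h) = 36
(r(U(-4)) - 121)² = (36 - 121)² = (-85)² = 7225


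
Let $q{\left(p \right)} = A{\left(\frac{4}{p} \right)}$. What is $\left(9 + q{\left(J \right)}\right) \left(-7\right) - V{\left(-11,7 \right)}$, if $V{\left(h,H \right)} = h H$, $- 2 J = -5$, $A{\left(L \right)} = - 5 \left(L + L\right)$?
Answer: $126$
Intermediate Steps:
$A{\left(L \right)} = - 10 L$ ($A{\left(L \right)} = - 5 \cdot 2 L = - 10 L$)
$J = \frac{5}{2}$ ($J = \left(- \frac{1}{2}\right) \left(-5\right) = \frac{5}{2} \approx 2.5$)
$q{\left(p \right)} = - \frac{40}{p}$ ($q{\left(p \right)} = - 10 \frac{4}{p} = - \frac{40}{p}$)
$V{\left(h,H \right)} = H h$
$\left(9 + q{\left(J \right)}\right) \left(-7\right) - V{\left(-11,7 \right)} = \left(9 - \frac{40}{\frac{5}{2}}\right) \left(-7\right) - 7 \left(-11\right) = \left(9 - 16\right) \left(-7\right) - -77 = \left(9 - 16\right) \left(-7\right) + 77 = \left(-7\right) \left(-7\right) + 77 = 49 + 77 = 126$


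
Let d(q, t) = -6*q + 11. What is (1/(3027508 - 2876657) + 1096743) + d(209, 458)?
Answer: 165257270501/150851 ≈ 1.0955e+6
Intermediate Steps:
d(q, t) = 11 - 6*q
(1/(3027508 - 2876657) + 1096743) + d(209, 458) = (1/(3027508 - 2876657) + 1096743) + (11 - 6*209) = (1/150851 + 1096743) + (11 - 1254) = (1/150851 + 1096743) - 1243 = 165444778294/150851 - 1243 = 165257270501/150851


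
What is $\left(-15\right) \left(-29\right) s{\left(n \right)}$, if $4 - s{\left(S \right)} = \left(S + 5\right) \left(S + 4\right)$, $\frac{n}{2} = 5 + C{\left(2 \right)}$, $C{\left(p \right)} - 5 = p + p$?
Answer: $-457620$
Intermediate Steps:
$C{\left(p \right)} = 5 + 2 p$ ($C{\left(p \right)} = 5 + \left(p + p\right) = 5 + 2 p$)
$n = 28$ ($n = 2 \left(5 + \left(5 + 2 \cdot 2\right)\right) = 2 \left(5 + \left(5 + 4\right)\right) = 2 \left(5 + 9\right) = 2 \cdot 14 = 28$)
$s{\left(S \right)} = 4 - \left(4 + S\right) \left(5 + S\right)$ ($s{\left(S \right)} = 4 - \left(S + 5\right) \left(S + 4\right) = 4 - \left(5 + S\right) \left(4 + S\right) = 4 - \left(4 + S\right) \left(5 + S\right)$)
$\left(-15\right) \left(-29\right) s{\left(n \right)} = \left(-15\right) \left(-29\right) \left(-16 - 28^{2} - 252\right) = 435 \left(-16 - 784 - 252\right) = 435 \left(-1052\right) = -457620$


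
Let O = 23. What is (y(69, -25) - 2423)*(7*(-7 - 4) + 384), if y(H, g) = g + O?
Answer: -744475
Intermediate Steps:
y(H, g) = 23 + g (y(H, g) = g + 23 = 23 + g)
(y(69, -25) - 2423)*(7*(-7 - 4) + 384) = ((23 - 25) - 2423)*(7*(-7 - 4) + 384) = (-2 - 2423)*(7*(-11) + 384) = -2425*(-77 + 384) = -2425*307 = -744475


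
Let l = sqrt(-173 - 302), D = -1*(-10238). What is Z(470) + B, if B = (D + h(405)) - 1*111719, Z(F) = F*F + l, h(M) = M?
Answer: 119824 + 5*I*sqrt(19) ≈ 1.1982e+5 + 21.794*I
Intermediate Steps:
D = 10238
l = 5*I*sqrt(19) (l = sqrt(-475) = 5*I*sqrt(19) ≈ 21.794*I)
Z(F) = F**2 + 5*I*sqrt(19) (Z(F) = F*F + 5*I*sqrt(19) = F**2 + 5*I*sqrt(19))
B = -101076 (B = (10238 + 405) - 1*111719 = 10643 - 111719 = -101076)
Z(470) + B = (470**2 + 5*I*sqrt(19)) - 101076 = (220900 + 5*I*sqrt(19)) - 101076 = 119824 + 5*I*sqrt(19)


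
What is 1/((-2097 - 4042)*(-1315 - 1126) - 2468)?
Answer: 1/14982831 ≈ 6.6743e-8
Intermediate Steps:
1/((-2097 - 4042)*(-1315 - 1126) - 2468) = 1/(-6139*(-2441) - 2468) = 1/(14985299 - 2468) = 1/14982831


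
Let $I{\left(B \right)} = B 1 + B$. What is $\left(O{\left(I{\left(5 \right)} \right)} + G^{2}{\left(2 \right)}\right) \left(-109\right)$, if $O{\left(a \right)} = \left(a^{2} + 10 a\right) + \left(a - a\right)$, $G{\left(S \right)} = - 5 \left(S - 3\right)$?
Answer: $-24525$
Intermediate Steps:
$I{\left(B \right)} = 2 B$ ($I{\left(B \right)} = B + B = 2 B$)
$G{\left(S \right)} = 15 - 5 S$ ($G{\left(S \right)} = - 5 \left(-3 + S\right) = 15 - 5 S$)
$O{\left(a \right)} = a^{2} + 10 a$ ($O{\left(a \right)} = \left(a^{2} + 10 a\right) + 0 = a^{2} + 10 a$)
$\left(O{\left(I{\left(5 \right)} \right)} + G^{2}{\left(2 \right)}\right) \left(-109\right) = \left(2 \cdot 5 \left(10 + 2 \cdot 5\right) + \left(15 - 10\right)^{2}\right) \left(-109\right) = \left(10 \left(10 + 10\right) + \left(15 - 10\right)^{2}\right) \left(-109\right) = \left(10 \cdot 20 + 5^{2}\right) \left(-109\right) = \left(200 + 25\right) \left(-109\right) = 225 \left(-109\right) = -24525$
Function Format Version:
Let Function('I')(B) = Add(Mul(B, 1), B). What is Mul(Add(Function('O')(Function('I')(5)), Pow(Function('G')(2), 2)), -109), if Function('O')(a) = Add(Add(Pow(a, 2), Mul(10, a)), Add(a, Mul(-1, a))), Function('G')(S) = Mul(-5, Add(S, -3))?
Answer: -24525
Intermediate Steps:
Function('I')(B) = Mul(2, B) (Function('I')(B) = Add(B, B) = Mul(2, B))
Function('G')(S) = Add(15, Mul(-5, S)) (Function('G')(S) = Mul(-5, Add(-3, S)) = Add(15, Mul(-5, S)))
Function('O')(a) = Add(Pow(a, 2), Mul(10, a)) (Function('O')(a) = Add(Add(Pow(a, 2), Mul(10, a)), 0) = Add(Pow(a, 2), Mul(10, a)))
Mul(Add(Function('O')(Function('I')(5)), Pow(Function('G')(2), 2)), -109) = Mul(Add(Mul(Mul(2, 5), Add(10, Mul(2, 5))), Pow(Add(15, Mul(-5, 2)), 2)), -109) = Mul(Add(Mul(10, Add(10, 10)), Pow(Add(15, -10), 2)), -109) = Mul(Add(Mul(10, 20), Pow(5, 2)), -109) = Mul(Add(200, 25), -109) = Mul(225, -109) = -24525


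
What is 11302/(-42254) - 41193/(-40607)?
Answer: 640814354/857904089 ≈ 0.74695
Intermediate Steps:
11302/(-42254) - 41193/(-40607) = 11302*(-1/42254) - 41193*(-1/40607) = -5651/21127 + 41193/40607 = 640814354/857904089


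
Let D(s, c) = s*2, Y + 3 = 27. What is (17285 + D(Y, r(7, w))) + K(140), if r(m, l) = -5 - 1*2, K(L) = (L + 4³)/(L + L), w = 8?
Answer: 1213361/70 ≈ 17334.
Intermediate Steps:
K(L) = (64 + L)/(2*L) (K(L) = (L + 64)/((2*L)) = (64 + L)*(1/(2*L)) = (64 + L)/(2*L))
Y = 24 (Y = -3 + 27 = 24)
r(m, l) = -7 (r(m, l) = -5 - 2 = -7)
D(s, c) = 2*s
(17285 + D(Y, r(7, w))) + K(140) = (17285 + 2*24) + (½)*(64 + 140)/140 = (17285 + 48) + (½)*(1/140)*204 = 17333 + 51/70 = 1213361/70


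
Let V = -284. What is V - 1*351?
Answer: -635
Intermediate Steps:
V - 1*351 = -284 - 1*351 = -284 - 351 = -635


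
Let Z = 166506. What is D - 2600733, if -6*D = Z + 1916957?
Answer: -17687861/6 ≈ -2.9480e+6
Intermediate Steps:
D = -2083463/6 (D = -(166506 + 1916957)/6 = -⅙*2083463 = -2083463/6 ≈ -3.4724e+5)
D - 2600733 = -2083463/6 - 2600733 = -17687861/6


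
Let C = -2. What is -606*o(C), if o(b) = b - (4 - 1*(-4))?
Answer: 6060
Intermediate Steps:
o(b) = -8 + b (o(b) = b - (4 + 4) = b - 1*8 = b - 8 = -8 + b)
-606*o(C) = -606*(-8 - 2) = -606*(-10) = 6060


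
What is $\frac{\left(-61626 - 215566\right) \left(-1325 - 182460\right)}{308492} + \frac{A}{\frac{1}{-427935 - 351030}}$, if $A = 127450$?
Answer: $- \frac{7656688464294820}{77123} \approx -9.9279 \cdot 10^{10}$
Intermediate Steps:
$\frac{\left(-61626 - 215566\right) \left(-1325 - 182460\right)}{308492} + \frac{A}{\frac{1}{-427935 - 351030}} = \frac{\left(-61626 - 215566\right) \left(-1325 - 182460\right)}{308492} + \frac{127450}{\frac{1}{-427935 - 351030}} = \left(-277192\right) \left(-183785\right) \frac{1}{308492} + \frac{127450}{\frac{1}{-778965}} = 50943731720 \cdot \frac{1}{308492} + \frac{127450}{- \frac{1}{778965}} = \frac{12735932930}{77123} + 127450 \left(-778965\right) = \frac{12735932930}{77123} - 99279089250 = - \frac{7656688464294820}{77123}$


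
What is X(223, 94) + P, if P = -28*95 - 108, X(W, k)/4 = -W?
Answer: -3660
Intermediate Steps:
X(W, k) = -4*W (X(W, k) = 4*(-W) = -4*W)
P = -2768 (P = -2660 - 108 = -2768)
X(223, 94) + P = -4*223 - 2768 = -892 - 2768 = -3660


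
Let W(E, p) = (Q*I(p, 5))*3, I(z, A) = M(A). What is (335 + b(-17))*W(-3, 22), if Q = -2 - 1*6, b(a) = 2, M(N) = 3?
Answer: -24264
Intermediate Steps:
I(z, A) = 3
Q = -8 (Q = -2 - 6 = -8)
W(E, p) = -72 (W(E, p) = -8*3*3 = -24*3 = -72)
(335 + b(-17))*W(-3, 22) = (335 + 2)*(-72) = 337*(-72) = -24264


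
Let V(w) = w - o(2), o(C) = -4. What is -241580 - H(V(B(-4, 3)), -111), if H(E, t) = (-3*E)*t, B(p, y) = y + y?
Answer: -244910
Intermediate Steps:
B(p, y) = 2*y
V(w) = 4 + w (V(w) = w - 1*(-4) = w + 4 = 4 + w)
H(E, t) = -3*E*t
-241580 - H(V(B(-4, 3)), -111) = -241580 - (-3)*(4 + 2*3)*(-111) = -241580 - (-3)*(4 + 6)*(-111) = -241580 - (-3)*10*(-111) = -241580 - 1*3330 = -241580 - 3330 = -244910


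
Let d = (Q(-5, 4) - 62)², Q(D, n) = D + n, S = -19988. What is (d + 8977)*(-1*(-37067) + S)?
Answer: 221104734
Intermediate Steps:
d = 3969 (d = ((-5 + 4) - 62)² = (-1 - 62)² = (-63)² = 3969)
(d + 8977)*(-1*(-37067) + S) = (3969 + 8977)*(-1*(-37067) - 19988) = 12946*(37067 - 19988) = 12946*17079 = 221104734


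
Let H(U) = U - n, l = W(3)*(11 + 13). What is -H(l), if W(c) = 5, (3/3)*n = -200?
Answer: -320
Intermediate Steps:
n = -200
l = 120 (l = 5*(11 + 13) = 5*24 = 120)
H(U) = 200 + U (H(U) = U - 1*(-200) = U + 200 = 200 + U)
-H(l) = -(200 + 120) = -1*320 = -320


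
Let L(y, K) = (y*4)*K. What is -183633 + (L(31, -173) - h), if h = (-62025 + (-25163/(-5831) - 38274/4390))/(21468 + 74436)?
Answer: -251736862244271613/1227479611680 ≈ -2.0508e+5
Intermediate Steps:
L(y, K) = 4*K*y (L(y, K) = (4*y)*K = 4*K*y)
h = -793917121187/1227479611680 (h = (-62025 + (-25163*(-1/5831) - 38274*1/4390))/95904 = (-62025 + (25163/5831 - 19137/2195))*(1/95904) = (-62025 - 56355062/12799045)*(1/95904) = -793917121187/12799045*1/95904 = -793917121187/1227479611680 ≈ -0.64679)
-183633 + (L(31, -173) - h) = -183633 + (4*(-173)*31 - 1*(-793917121187/1227479611680)) = -183633 + (-21452 + 793917121187/1227479611680) = -183633 - 26331098712638173/1227479611680 = -251736862244271613/1227479611680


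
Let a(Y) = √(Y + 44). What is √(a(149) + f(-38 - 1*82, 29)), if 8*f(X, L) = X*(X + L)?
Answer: √(1365 + √193) ≈ 37.133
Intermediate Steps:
f(X, L) = X*(L + X)/8 (f(X, L) = (X*(X + L))/8 = (X*(L + X))/8 = X*(L + X)/8)
a(Y) = √(44 + Y)
√(a(149) + f(-38 - 1*82, 29)) = √(√(44 + 149) + (-38 - 1*82)*(29 + (-38 - 1*82))/8) = √(√193 + (-38 - 82)*(29 + (-38 - 82))/8) = √(√193 + (⅛)*(-120)*(29 - 120)) = √(√193 + (⅛)*(-120)*(-91)) = √(√193 + 1365) = √(1365 + √193)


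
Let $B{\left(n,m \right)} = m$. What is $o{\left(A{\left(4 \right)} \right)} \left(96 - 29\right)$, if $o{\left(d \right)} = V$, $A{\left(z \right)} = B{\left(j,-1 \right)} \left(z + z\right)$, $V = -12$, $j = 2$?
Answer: $-804$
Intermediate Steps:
$A{\left(z \right)} = - 2 z$ ($A{\left(z \right)} = - (z + z) = - 2 z$)
$o{\left(d \right)} = -12$
$o{\left(A{\left(4 \right)} \right)} \left(96 - 29\right) = - 12 \left(96 - 29\right) = \left(-12\right) 67 = -804$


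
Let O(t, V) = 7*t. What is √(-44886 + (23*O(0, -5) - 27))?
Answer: I*√44913 ≈ 211.93*I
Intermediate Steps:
√(-44886 + (23*O(0, -5) - 27)) = √(-44886 + (23*(7*0) - 27)) = √(-44886 + (23*0 - 27)) = √(-44886 + (0 - 27)) = √(-44886 - 27) = √(-44913) = I*√44913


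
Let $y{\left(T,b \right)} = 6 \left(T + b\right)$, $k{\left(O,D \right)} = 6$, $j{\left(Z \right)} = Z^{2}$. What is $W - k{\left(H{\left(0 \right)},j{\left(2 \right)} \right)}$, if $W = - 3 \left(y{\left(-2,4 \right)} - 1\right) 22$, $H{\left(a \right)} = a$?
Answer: $-732$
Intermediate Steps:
$y{\left(T,b \right)} = 6 T + 6 b$
$W = -726$ ($W = - 3 \left(\left(6 \left(-2\right) + 6 \cdot 4\right) - 1\right) 22 = - 3 \left(\left(-12 + 24\right) - 1\right) 22 = - 3 \left(12 - 1\right) 22 = \left(-3\right) 11 \cdot 22 = \left(-33\right) 22 = -726$)
$W - k{\left(H{\left(0 \right)},j{\left(2 \right)} \right)} = -726 - 6 = -732$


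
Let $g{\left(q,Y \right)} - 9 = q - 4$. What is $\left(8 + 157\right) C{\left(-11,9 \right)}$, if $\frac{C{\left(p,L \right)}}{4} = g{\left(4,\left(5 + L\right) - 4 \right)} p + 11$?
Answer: $-58080$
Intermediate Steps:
$g{\left(q,Y \right)} = 5 + q$ ($g{\left(q,Y \right)} = 9 + \left(q - 4\right) = 9 + \left(-4 + q\right) = 5 + q$)
$C{\left(p,L \right)} = 44 + 36 p$ ($C{\left(p,L \right)} = 4 \left(\left(5 + 4\right) p + 11\right) = 4 \left(9 p + 11\right) = 4 \left(11 + 9 p\right) = 44 + 36 p$)
$\left(8 + 157\right) C{\left(-11,9 \right)} = \left(8 + 157\right) \left(44 + 36 \left(-11\right)\right) = 165 \left(44 - 396\right) = 165 \left(-352\right) = -58080$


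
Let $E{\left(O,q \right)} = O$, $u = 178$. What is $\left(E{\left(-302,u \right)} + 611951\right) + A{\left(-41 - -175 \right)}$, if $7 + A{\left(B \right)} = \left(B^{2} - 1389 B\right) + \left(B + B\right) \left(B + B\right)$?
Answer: $515296$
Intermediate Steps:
$A{\left(B \right)} = -7 - 1389 B + 5 B^{2}$ ($A{\left(B \right)} = -7 + \left(\left(B^{2} - 1389 B\right) + \left(B + B\right) \left(B + B\right)\right) = -7 + \left(\left(B^{2} - 1389 B\right) + 2 B 2 B\right) = -7 + \left(\left(B^{2} - 1389 B\right) + 4 B^{2}\right) = -7 + \left(- 1389 B + 5 B^{2}\right) = -7 - 1389 B + 5 B^{2}$)
$\left(E{\left(-302,u \right)} + 611951\right) + A{\left(-41 - -175 \right)} = \left(-302 + 611951\right) - \left(7 - 5 \left(-41 - -175\right)^{2} + 1389 \left(-41 - -175\right)\right) = 611649 - \left(7 - 5 \left(-41 + 175\right)^{2} + 1389 \left(-41 + 175\right)\right) = 611649 - \left(186133 - 89780\right) = 611649 - 96353 = 515296$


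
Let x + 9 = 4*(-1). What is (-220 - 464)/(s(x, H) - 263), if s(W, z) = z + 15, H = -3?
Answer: 684/251 ≈ 2.7251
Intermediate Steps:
x = -13 (x = -9 + 4*(-1) = -9 - 4 = -13)
s(W, z) = 15 + z
(-220 - 464)/(s(x, H) - 263) = (-220 - 464)/((15 - 3) - 263) = -684/(12 - 263) = -684/(-251) = -684*(-1/251) = 684/251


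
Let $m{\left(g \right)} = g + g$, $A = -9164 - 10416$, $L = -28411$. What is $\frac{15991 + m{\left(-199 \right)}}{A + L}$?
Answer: $- \frac{15593}{47991} \approx -0.32491$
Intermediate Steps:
$A = -19580$
$m{\left(g \right)} = 2 g$
$\frac{15991 + m{\left(-199 \right)}}{A + L} = \frac{15991 + 2 \left(-199\right)}{-19580 - 28411} = \frac{15991 - 398}{-47991} = 15593 \left(- \frac{1}{47991}\right) = - \frac{15593}{47991}$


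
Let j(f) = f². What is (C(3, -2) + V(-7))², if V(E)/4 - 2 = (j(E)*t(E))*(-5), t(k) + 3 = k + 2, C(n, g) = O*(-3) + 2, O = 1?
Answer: 61575409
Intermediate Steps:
C(n, g) = -1 (C(n, g) = 1*(-3) + 2 = -3 + 2 = -1)
t(k) = -1 + k (t(k) = -3 + (k + 2) = -3 + (2 + k) = -1 + k)
V(E) = 8 - 20*E²*(-1 + E) (V(E) = 8 + 4*((E²*(-1 + E))*(-5)) = 8 + 4*(-5*E²*(-1 + E)) = 8 - 20*E²*(-1 + E))
(C(3, -2) + V(-7))² = (-1 + (8 + 20*(-7)²*(1 - 1*(-7))))² = (-1 + (8 + 20*49*(1 + 7)))² = (-1 + (8 + 20*49*8))² = (-1 + (8 + 7840))² = (-1 + 7848)² = 7847² = 61575409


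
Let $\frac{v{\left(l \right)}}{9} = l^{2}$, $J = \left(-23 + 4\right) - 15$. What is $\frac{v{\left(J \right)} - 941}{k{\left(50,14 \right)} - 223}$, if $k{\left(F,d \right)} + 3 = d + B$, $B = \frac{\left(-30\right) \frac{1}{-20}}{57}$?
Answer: $- \frac{359594}{8055} \approx -44.642$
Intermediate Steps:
$J = -34$ ($J = -19 - 15 = -34$)
$B = \frac{1}{38}$ ($B = \left(-30\right) \left(- \frac{1}{20}\right) \frac{1}{57} = \frac{3}{2} \cdot \frac{1}{57} = \frac{1}{38} \approx 0.026316$)
$v{\left(l \right)} = 9 l^{2}$
$k{\left(F,d \right)} = - \frac{113}{38} + d$ ($k{\left(F,d \right)} = -3 + \left(d + \frac{1}{38}\right) = -3 + \left(\frac{1}{38} + d\right) = - \frac{113}{38} + d$)
$\frac{v{\left(J \right)} - 941}{k{\left(50,14 \right)} - 223} = \frac{9 \left(-34\right)^{2} - 941}{\left(- \frac{113}{38} + 14\right) - 223} = \frac{9 \cdot 1156 - 941}{\frac{419}{38} - 223} = \frac{10404 - 941}{- \frac{8055}{38}} = 9463 \left(- \frac{38}{8055}\right) = - \frac{359594}{8055}$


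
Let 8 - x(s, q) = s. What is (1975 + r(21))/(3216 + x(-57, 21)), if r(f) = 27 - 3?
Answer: 1999/3281 ≈ 0.60927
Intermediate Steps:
x(s, q) = 8 - s
r(f) = 24
(1975 + r(21))/(3216 + x(-57, 21)) = (1975 + 24)/(3216 + (8 - 1*(-57))) = 1999/(3216 + (8 + 57)) = 1999/(3216 + 65) = 1999/3281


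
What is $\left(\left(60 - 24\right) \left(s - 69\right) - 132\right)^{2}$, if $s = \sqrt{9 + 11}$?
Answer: $6869376 - 376704 \sqrt{5} \approx 6.027 \cdot 10^{6}$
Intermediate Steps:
$s = 2 \sqrt{5}$ ($s = \sqrt{20} = 2 \sqrt{5} \approx 4.4721$)
$\left(\left(60 - 24\right) \left(s - 69\right) - 132\right)^{2} = \left(\left(60 - 24\right) \left(2 \sqrt{5} - 69\right) - 132\right)^{2} = \left(36 \left(-69 + 2 \sqrt{5}\right) - 132\right)^{2} = \left(\left(-2484 + 72 \sqrt{5}\right) - 132\right)^{2} = \left(-2616 + 72 \sqrt{5}\right)^{2}$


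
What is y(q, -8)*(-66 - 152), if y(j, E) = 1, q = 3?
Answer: -218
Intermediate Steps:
y(q, -8)*(-66 - 152) = 1*(-66 - 152) = 1*(-218) = -218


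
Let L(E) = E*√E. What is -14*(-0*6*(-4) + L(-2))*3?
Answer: 84*I*√2 ≈ 118.79*I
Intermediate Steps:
L(E) = E^(3/2)
-14*(-0*6*(-4) + L(-2))*3 = -14*(-0*6*(-4) + (-2)^(3/2))*3 = -14*(-0*(-4) - 2*I*√2)*3 = -14*(-1*0 - 2*I*√2)*3 = -14*(0 - 2*I*√2)*3 = -(-28)*I*√2*3 = (28*I*√2)*3 = 84*I*√2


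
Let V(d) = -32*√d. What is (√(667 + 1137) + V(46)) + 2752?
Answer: 2752 - 32*√46 + 2*√451 ≈ 2577.4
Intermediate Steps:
(√(667 + 1137) + V(46)) + 2752 = (√(667 + 1137) - 32*√46) + 2752 = (√1804 - 32*√46) + 2752 = (2*√451 - 32*√46) + 2752 = (-32*√46 + 2*√451) + 2752 = 2752 - 32*√46 + 2*√451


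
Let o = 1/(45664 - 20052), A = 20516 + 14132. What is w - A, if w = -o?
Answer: -887404577/25612 ≈ -34648.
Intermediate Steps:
A = 34648
o = 1/25612 ≈ 3.9044e-5
w = -1/25612 (w = -1*1/25612 = -1/25612 ≈ -3.9044e-5)
w - A = -1/25612 - 1*34648 = -1/25612 - 34648 = -887404577/25612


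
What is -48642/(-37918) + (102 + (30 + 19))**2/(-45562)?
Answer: 675829243/863809958 ≈ 0.78238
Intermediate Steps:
-48642/(-37918) + (102 + (30 + 19))**2/(-45562) = -48642*(-1/37918) + (102 + 49)**2*(-1/45562) = 24321/18959 + 151**2*(-1/45562) = 24321/18959 + 22801*(-1/45562) = 24321/18959 - 22801/45562 = 675829243/863809958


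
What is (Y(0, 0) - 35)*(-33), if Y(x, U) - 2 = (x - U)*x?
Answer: 1089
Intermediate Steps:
Y(x, U) = 2 + x*(x - U) (Y(x, U) = 2 + (x - U)*x = 2 + x*(x - U))
(Y(0, 0) - 35)*(-33) = ((2 + 0**2 - 1*0*0) - 35)*(-33) = ((2 + 0 + 0) - 35)*(-33) = (2 - 35)*(-33) = -33*(-33) = 1089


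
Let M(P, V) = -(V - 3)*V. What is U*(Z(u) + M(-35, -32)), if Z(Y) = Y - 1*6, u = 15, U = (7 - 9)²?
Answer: -4444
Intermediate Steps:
U = 4 (U = (-2)² = 4)
Z(Y) = -6 + Y (Z(Y) = Y - 6 = -6 + Y)
M(P, V) = -V*(-3 + V) (M(P, V) = -(-3 + V)*V = -V*(-3 + V))
U*(Z(u) + M(-35, -32)) = 4*((-6 + 15) - 32*(3 - 1*(-32))) = 4*(9 - 32*(3 + 32)) = 4*(9 - 32*35) = 4*(9 - 1120) = 4*(-1111) = -4444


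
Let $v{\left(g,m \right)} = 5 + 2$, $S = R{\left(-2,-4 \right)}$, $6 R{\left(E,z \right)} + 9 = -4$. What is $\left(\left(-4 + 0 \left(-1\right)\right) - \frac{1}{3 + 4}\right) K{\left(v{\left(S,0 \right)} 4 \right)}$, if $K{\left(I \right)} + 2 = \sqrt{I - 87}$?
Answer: $\frac{58}{7} - \frac{29 i \sqrt{59}}{7} \approx 8.2857 - 31.822 i$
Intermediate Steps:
$R{\left(E,z \right)} = - \frac{13}{6}$ ($R{\left(E,z \right)} = - \frac{3}{2} + \frac{1}{6} \left(-4\right) = - \frac{3}{2} - \frac{2}{3} = - \frac{13}{6}$)
$S = - \frac{13}{6} \approx -2.1667$
$v{\left(g,m \right)} = 7$
$K{\left(I \right)} = -2 + \sqrt{-87 + I}$ ($K{\left(I \right)} = -2 + \sqrt{I - 87} = -2 + \sqrt{-87 + I}$)
$\left(\left(-4 + 0 \left(-1\right)\right) - \frac{1}{3 + 4}\right) K{\left(v{\left(S,0 \right)} 4 \right)} = \left(\left(-4 + 0 \left(-1\right)\right) - \frac{1}{3 + 4}\right) \left(-2 + \sqrt{-87 + 7 \cdot 4}\right) = \left(\left(-4 + 0\right) - \frac{1}{7}\right) \left(-2 + \sqrt{-87 + 28}\right) = \left(-4 - \frac{1}{7}\right) \left(-2 + \sqrt{-59}\right) = \left(-4 - \frac{1}{7}\right) \left(-2 + i \sqrt{59}\right) = - \frac{29 \left(-2 + i \sqrt{59}\right)}{7} = \frac{58}{7} - \frac{29 i \sqrt{59}}{7}$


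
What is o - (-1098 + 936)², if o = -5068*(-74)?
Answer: 348788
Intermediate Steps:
o = 375032
o - (-1098 + 936)² = 375032 - (-1098 + 936)² = 375032 - 1*(-162)² = 375032 - 1*26244 = 375032 - 26244 = 348788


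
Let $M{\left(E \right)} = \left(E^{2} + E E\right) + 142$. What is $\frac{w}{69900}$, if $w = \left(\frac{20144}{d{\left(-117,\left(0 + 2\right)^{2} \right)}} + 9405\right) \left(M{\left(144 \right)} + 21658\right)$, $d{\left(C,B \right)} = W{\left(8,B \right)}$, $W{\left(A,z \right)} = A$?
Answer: $\frac{188598014}{17475} \approx 10792.0$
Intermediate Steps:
$d{\left(C,B \right)} = 8$
$M{\left(E \right)} = 142 + 2 E^{2}$ ($M{\left(E \right)} = \left(E^{2} + E^{2}\right) + 142 = 2 E^{2} + 142 = 142 + 2 E^{2}$)
$w = 754392056$ ($w = \left(\frac{20144}{8} + 9405\right) \left(\left(142 + 2 \cdot 144^{2}\right) + 21658\right) = \left(20144 \cdot \frac{1}{8} + 9405\right) \left(\left(142 + 2 \cdot 20736\right) + 21658\right) = \left(2518 + 9405\right) \left(\left(142 + 41472\right) + 21658\right) = 11923 \left(41614 + 21658\right) = 11923 \cdot 63272 = 754392056$)
$\frac{w}{69900} = \frac{754392056}{69900} = 754392056 \cdot \frac{1}{69900} = \frac{188598014}{17475}$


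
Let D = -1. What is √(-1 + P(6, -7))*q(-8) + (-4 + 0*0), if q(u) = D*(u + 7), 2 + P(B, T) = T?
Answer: -4 + I*√10 ≈ -4.0 + 3.1623*I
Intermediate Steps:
P(B, T) = -2 + T
q(u) = -7 - u (q(u) = -(u + 7) = -(7 + u) = -7 - u)
√(-1 + P(6, -7))*q(-8) + (-4 + 0*0) = √(-1 + (-2 - 7))*(-7 - 1*(-8)) + (-4 + 0*0) = √(-1 - 9)*(-7 + 8) + (-4 + 0) = √(-10)*1 - 4 = (I*√10)*1 - 4 = I*√10 - 4 = -4 + I*√10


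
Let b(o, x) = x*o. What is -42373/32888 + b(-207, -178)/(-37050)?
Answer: -463618483/203083400 ≈ -2.2829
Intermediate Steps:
b(o, x) = o*x
-42373/32888 + b(-207, -178)/(-37050) = -42373/32888 - 207*(-178)/(-37050) = -42373*1/32888 + 36846*(-1/37050) = -42373/32888 - 6141/6175 = -463618483/203083400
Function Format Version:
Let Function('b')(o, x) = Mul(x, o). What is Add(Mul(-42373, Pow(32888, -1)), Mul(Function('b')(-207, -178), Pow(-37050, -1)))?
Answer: Rational(-463618483, 203083400) ≈ -2.2829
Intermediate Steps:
Function('b')(o, x) = Mul(o, x)
Add(Mul(-42373, Pow(32888, -1)), Mul(Function('b')(-207, -178), Pow(-37050, -1))) = Add(Mul(-42373, Pow(32888, -1)), Mul(Mul(-207, -178), Pow(-37050, -1))) = Add(Mul(-42373, Rational(1, 32888)), Mul(36846, Rational(-1, 37050))) = Add(Rational(-42373, 32888), Rational(-6141, 6175)) = Rational(-463618483, 203083400)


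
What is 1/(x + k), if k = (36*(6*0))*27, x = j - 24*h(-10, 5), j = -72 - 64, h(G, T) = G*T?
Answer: 1/1064 ≈ 0.00093985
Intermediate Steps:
j = -136
x = 1064 (x = -136 - (-240)*5 = -136 - 24*(-50) = -136 + 1200 = 1064)
k = 0 (k = (36*0)*27 = 0*27 = 0)
1/(x + k) = 1/(1064 + 0) = 1/1064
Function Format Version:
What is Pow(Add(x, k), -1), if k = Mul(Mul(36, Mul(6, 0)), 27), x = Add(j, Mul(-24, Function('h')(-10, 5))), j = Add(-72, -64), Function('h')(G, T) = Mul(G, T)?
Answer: Rational(1, 1064) ≈ 0.00093985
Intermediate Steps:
j = -136
x = 1064 (x = Add(-136, Mul(-24, Mul(-10, 5))) = Add(-136, Mul(-24, -50)) = Add(-136, 1200) = 1064)
k = 0 (k = Mul(Mul(36, 0), 27) = Mul(0, 27) = 0)
Pow(Add(x, k), -1) = Pow(Add(1064, 0), -1) = Pow(1064, -1) = Rational(1, 1064)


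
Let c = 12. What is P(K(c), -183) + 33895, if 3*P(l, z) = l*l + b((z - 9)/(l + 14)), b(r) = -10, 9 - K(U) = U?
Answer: 101684/3 ≈ 33895.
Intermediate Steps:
K(U) = 9 - U
P(l, z) = -10/3 + l**2/3 (P(l, z) = (l*l - 10)/3 = (l**2 - 10)/3 = (-10 + l**2)/3 = -10/3 + l**2/3)
P(K(c), -183) + 33895 = (-10/3 + (9 - 1*12)**2/3) + 33895 = (-10/3 + (9 - 12)**2/3) + 33895 = (-10/3 + (1/3)*(-3)**2) + 33895 = (-10/3 + (1/3)*9) + 33895 = (-10/3 + 3) + 33895 = -1/3 + 33895 = 101684/3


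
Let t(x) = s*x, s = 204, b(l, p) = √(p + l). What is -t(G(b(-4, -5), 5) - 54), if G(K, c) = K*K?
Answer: 12852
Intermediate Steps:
b(l, p) = √(l + p)
G(K, c) = K²
t(x) = 204*x
-t(G(b(-4, -5), 5) - 54) = -204*((√(-4 - 5))² - 54) = -204*((√(-9))² - 54) = -204*((3*I)² - 54) = -204*(-9 - 54) = -204*(-63) = -1*(-12852) = 12852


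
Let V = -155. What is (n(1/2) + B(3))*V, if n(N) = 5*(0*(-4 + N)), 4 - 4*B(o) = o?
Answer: -155/4 ≈ -38.750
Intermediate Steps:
B(o) = 1 - o/4
n(N) = 0 (n(N) = 5*0 = 0)
(n(1/2) + B(3))*V = (0 + (1 - ¼*3))*(-155) = (0 + (1 - ¾))*(-155) = (0 + ¼)*(-155) = (¼)*(-155) = -155/4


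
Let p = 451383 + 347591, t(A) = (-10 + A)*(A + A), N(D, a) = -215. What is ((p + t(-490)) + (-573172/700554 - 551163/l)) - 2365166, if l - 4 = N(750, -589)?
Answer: -79346680141319/73908447 ≈ -1.0736e+6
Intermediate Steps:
l = -211 (l = 4 - 215 = -211)
t(A) = 2*A*(-10 + A) (t(A) = (-10 + A)*(2*A) = 2*A*(-10 + A))
p = 798974
((p + t(-490)) + (-573172/700554 - 551163/l)) - 2365166 = ((798974 + 2*(-490)*(-10 - 490)) + (-573172/700554 - 551163/(-211))) - 2365166 = ((798974 + 2*(-490)*(-500)) + (-573172*1/700554 - 551163*(-1/211))) - 2365166 = ((798974 + 490000) + (-286586/350277 + 551163/211)) - 2365166 = (1288974 + 192999252505/73908447) - 2365166 = 95459065815883/73908447 - 2365166 = -79346680141319/73908447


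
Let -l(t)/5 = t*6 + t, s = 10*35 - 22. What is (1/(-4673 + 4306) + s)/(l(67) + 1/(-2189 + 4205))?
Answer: -242676000/1734999473 ≈ -0.13987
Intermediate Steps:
s = 328 (s = 350 - 22 = 328)
l(t) = -35*t (l(t) = -5*(t*6 + t) = -5*(6*t + t) = -35*t)
(1/(-4673 + 4306) + s)/(l(67) + 1/(-2189 + 4205)) = (1/(-4673 + 4306) + 328)/(-35*67 + 1/(-2189 + 4205)) = (1/(-367) + 328)/(-2345 + 1/2016) = (-1/367 + 328)/(-2345 + 1/2016) = 120375/(367*(-4727519/2016)) = (120375/367)*(-2016/4727519) = -242676000/1734999473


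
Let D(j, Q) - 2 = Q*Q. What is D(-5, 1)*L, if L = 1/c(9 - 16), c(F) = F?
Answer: -3/7 ≈ -0.42857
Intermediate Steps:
D(j, Q) = 2 + Q² (D(j, Q) = 2 + Q*Q = 2 + Q²)
L = -⅐ (L = 1/(9 - 16) = 1/(-7) = -⅐ ≈ -0.14286)
D(-5, 1)*L = (2 + 1²)*(-⅐) = (2 + 1)*(-⅐) = 3*(-⅐) = -3/7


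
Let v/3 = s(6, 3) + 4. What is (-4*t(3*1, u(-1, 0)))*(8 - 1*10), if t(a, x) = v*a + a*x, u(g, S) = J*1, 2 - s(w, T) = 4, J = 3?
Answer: 216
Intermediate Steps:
s(w, T) = -2 (s(w, T) = 2 - 1*4 = 2 - 4 = -2)
u(g, S) = 3 (u(g, S) = 3*1 = 3)
v = 6 (v = 3*(-2 + 4) = 3*2 = 6)
t(a, x) = 6*a + a*x
(-4*t(3*1, u(-1, 0)))*(8 - 1*10) = (-4*3*1*(6 + 3))*(8 - 1*10) = (-12*9)*(8 - 10) = -4*27*(-2) = -108*(-2) = 216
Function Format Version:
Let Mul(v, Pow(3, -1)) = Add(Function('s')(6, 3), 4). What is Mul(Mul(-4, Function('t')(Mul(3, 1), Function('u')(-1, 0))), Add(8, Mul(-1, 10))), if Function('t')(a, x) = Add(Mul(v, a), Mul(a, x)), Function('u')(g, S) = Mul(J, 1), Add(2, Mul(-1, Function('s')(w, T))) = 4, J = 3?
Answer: 216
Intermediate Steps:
Function('s')(w, T) = -2 (Function('s')(w, T) = Add(2, Mul(-1, 4)) = Add(2, -4) = -2)
Function('u')(g, S) = 3 (Function('u')(g, S) = Mul(3, 1) = 3)
v = 6 (v = Mul(3, Add(-2, 4)) = Mul(3, 2) = 6)
Function('t')(a, x) = Add(Mul(6, a), Mul(a, x))
Mul(Mul(-4, Function('t')(Mul(3, 1), Function('u')(-1, 0))), Add(8, Mul(-1, 10))) = Mul(Mul(-4, Mul(Mul(3, 1), Add(6, 3))), Add(8, Mul(-1, 10))) = Mul(Mul(-4, Mul(3, 9)), Add(8, -10)) = Mul(Mul(-4, 27), -2) = Mul(-108, -2) = 216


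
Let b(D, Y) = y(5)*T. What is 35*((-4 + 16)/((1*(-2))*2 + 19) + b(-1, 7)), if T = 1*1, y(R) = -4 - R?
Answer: -287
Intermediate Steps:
T = 1
b(D, Y) = -9 (b(D, Y) = (-4 - 1*5)*1 = (-4 - 5)*1 = -9*1 = -9)
35*((-4 + 16)/((1*(-2))*2 + 19) + b(-1, 7)) = 35*((-4 + 16)/((1*(-2))*2 + 19) - 9) = 35*(12/(-2*2 + 19) - 9) = 35*(12/(-4 + 19) - 9) = 35*(12/15 - 9) = 35*(12*(1/15) - 9) = 35*(⅘ - 9) = 35*(-41/5) = -287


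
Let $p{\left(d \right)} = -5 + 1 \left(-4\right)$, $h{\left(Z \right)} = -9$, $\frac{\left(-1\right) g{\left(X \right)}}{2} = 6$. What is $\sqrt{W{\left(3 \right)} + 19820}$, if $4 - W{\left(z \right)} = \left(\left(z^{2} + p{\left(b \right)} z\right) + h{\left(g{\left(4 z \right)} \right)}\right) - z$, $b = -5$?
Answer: $3 \sqrt{2206} \approx 140.9$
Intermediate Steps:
$g{\left(X \right)} = -12$ ($g{\left(X \right)} = \left(-2\right) 6 = -12$)
$p{\left(d \right)} = -9$ ($p{\left(d \right)} = -5 - 4 = -9$)
$W{\left(z \right)} = 13 - z^{2} + 10 z$ ($W{\left(z \right)} = 4 - \left(\left(\left(z^{2} - 9 z\right) - 9\right) - z\right) = 4 - \left(\left(-9 + z^{2} - 9 z\right) - z\right) = 4 - \left(-9 + z^{2} - 10 z\right) = 4 + \left(9 - z^{2} + 10 z\right) = 13 - z^{2} + 10 z$)
$\sqrt{W{\left(3 \right)} + 19820} = \sqrt{\left(13 - 3^{2} + 10 \cdot 3\right) + 19820} = \sqrt{\left(13 - 9 + 30\right) + 19820} = \sqrt{34 + 19820} = \sqrt{19854} = 3 \sqrt{2206}$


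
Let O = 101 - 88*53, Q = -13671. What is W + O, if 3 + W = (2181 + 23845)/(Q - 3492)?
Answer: -78392284/17163 ≈ -4567.5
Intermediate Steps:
W = -77515/17163 (W = -3 + (2181 + 23845)/(-13671 - 3492) = -3 + 26026/(-17163) = -3 + 26026*(-1/17163) = -3 - 26026/17163 = -77515/17163 ≈ -4.5164)
O = -4563 (O = 101 - 4664 = -4563)
W + O = -77515/17163 - 4563 = -78392284/17163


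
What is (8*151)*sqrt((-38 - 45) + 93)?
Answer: 1208*sqrt(10) ≈ 3820.0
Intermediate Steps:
(8*151)*sqrt((-38 - 45) + 93) = 1208*sqrt(-83 + 93) = 1208*sqrt(10)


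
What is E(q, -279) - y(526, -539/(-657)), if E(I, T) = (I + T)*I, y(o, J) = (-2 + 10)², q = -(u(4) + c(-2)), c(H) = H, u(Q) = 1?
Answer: -342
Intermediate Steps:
q = 1 (q = -(1 - 2) = -1*(-1) = 1)
y(o, J) = 64 (y(o, J) = 8² = 64)
E(I, T) = I*(I + T)
E(q, -279) - y(526, -539/(-657)) = 1*(1 - 279) - 1*64 = 1*(-278) - 64 = -278 - 64 = -342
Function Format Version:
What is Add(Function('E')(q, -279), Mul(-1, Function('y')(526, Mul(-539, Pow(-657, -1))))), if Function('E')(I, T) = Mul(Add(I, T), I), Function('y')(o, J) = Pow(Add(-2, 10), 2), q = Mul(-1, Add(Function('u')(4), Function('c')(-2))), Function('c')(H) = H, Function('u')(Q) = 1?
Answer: -342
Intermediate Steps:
q = 1 (q = Mul(-1, Add(1, -2)) = Mul(-1, -1) = 1)
Function('y')(o, J) = 64 (Function('y')(o, J) = Pow(8, 2) = 64)
Function('E')(I, T) = Mul(I, Add(I, T))
Add(Function('E')(q, -279), Mul(-1, Function('y')(526, Mul(-539, Pow(-657, -1))))) = Add(Mul(1, Add(1, -279)), Mul(-1, 64)) = Add(Mul(1, -278), -64) = Add(-278, -64) = -342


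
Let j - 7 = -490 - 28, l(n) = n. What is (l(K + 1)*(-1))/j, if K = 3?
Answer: 4/511 ≈ 0.0078278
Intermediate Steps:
j = -511 (j = 7 + (-490 - 28) = 7 - 518 = -511)
(l(K + 1)*(-1))/j = ((3 + 1)*(-1))/(-511) = (4*(-1))*(-1/511) = -4*(-1/511) = 4/511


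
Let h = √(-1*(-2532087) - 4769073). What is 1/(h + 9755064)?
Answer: 541948/5286737548949 - I*√248554/31720425293694 ≈ 1.0251e-7 - 1.5717e-11*I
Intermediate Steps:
h = 3*I*√248554 (h = √(2532087 - 4769073) = √(-2236986) = 3*I*√248554 ≈ 1495.7*I)
1/(h + 9755064) = 1/(3*I*√248554 + 9755064) = 1/(9755064 + 3*I*√248554)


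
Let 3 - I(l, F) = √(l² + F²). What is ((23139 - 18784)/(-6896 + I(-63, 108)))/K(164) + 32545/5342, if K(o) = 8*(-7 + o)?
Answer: 970692532051095/159344533169216 + 39195*√193/59657256896 ≈ 6.0918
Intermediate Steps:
I(l, F) = 3 - √(F² + l²) (I(l, F) = 3 - √(l² + F²) = 3 - √(F² + l²))
K(o) = -56 + 8*o
((23139 - 18784)/(-6896 + I(-63, 108)))/K(164) + 32545/5342 = ((23139 - 18784)/(-6896 + (3 - √(108² + (-63)²))))/(-56 + 8*164) + 32545/5342 = (4355/(-6896 + (3 - √(11664 + 3969))))/(-56 + 1312) + 32545*(1/5342) = (4355/(-6896 + (3 - √15633)))/1256 + 32545/5342 = (4355/(-6896 + (3 - 9*√193)))*(1/1256) + 32545/5342 = (4355/(-6893 - 9*√193))*(1/1256) + 32545/5342 = 4355/(1256*(-6893 - 9*√193)) + 32545/5342 = 32545/5342 + 4355/(1256*(-6893 - 9*√193))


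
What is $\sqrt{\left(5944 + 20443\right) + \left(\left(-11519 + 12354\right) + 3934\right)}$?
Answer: $2 \sqrt{7789} \approx 176.51$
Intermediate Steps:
$\sqrt{\left(5944 + 20443\right) + \left(\left(-11519 + 12354\right) + 3934\right)} = \sqrt{26387 + \left(835 + 3934\right)} = \sqrt{26387 + 4769} = \sqrt{31156} = 2 \sqrt{7789}$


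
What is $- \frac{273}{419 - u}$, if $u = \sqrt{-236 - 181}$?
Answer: $- \frac{114387}{175978} - \frac{273 i \sqrt{417}}{175978} \approx -0.65001 - 0.031679 i$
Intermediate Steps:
$u = i \sqrt{417}$ ($u = \sqrt{-417} = i \sqrt{417} \approx 20.421 i$)
$- \frac{273}{419 - u} = - \frac{273}{419 - i \sqrt{417}}$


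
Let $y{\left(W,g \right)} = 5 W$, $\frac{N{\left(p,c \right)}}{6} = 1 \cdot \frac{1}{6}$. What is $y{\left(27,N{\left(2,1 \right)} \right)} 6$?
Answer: $810$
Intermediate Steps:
$N{\left(p,c \right)} = 1$ ($N{\left(p,c \right)} = 6 \cdot 1 \cdot \frac{1}{6} = 6 \cdot \frac{1}{6} = 1$)
$y{\left(27,N{\left(2,1 \right)} \right)} 6 = 5 \cdot 27 \cdot 6 = 135 \cdot 6 = 810$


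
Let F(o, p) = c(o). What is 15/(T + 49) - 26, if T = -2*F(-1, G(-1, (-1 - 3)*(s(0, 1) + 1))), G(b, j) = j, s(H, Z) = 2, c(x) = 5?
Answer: -333/13 ≈ -25.615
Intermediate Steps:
F(o, p) = 5
T = -10 (T = -2*5 = -10)
15/(T + 49) - 26 = 15/(-10 + 49) - 26 = 15/39 - 26 = (1/39)*15 - 26 = 5/13 - 26 = -333/13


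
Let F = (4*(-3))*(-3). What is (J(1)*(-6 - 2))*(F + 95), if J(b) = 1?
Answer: -1048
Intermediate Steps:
F = 36 (F = -12*(-3) = 36)
(J(1)*(-6 - 2))*(F + 95) = (1*(-6 - 2))*(36 + 95) = (1*(-8))*131 = -8*131 = -1048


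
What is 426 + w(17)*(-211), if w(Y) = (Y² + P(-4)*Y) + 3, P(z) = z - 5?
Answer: -28903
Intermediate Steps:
P(z) = -5 + z
w(Y) = 3 + Y² - 9*Y (w(Y) = (Y² + (-5 - 4)*Y) + 3 = (Y² - 9*Y) + 3 = 3 + Y² - 9*Y)
426 + w(17)*(-211) = 426 + (3 + 17² - 9*17)*(-211) = 426 + (3 + 289 - 153)*(-211) = 426 + 139*(-211) = 426 - 29329 = -28903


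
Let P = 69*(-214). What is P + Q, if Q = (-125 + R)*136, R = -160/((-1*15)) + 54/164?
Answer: -3723278/123 ≈ -30271.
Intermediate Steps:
R = 2705/246 (R = -160/(-15) + 54*(1/164) = -160*(-1/15) + 27/82 = 32/3 + 27/82 = 2705/246 ≈ 10.996)
Q = -1907060/123 (Q = (-125 + 2705/246)*136 = -28045/246*136 = -1907060/123 ≈ -15505.)
P = -14766
P + Q = -14766 - 1907060/123 = -3723278/123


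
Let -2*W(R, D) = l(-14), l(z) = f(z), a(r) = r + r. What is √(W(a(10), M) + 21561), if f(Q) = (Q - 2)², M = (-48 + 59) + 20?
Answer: √21433 ≈ 146.40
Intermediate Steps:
a(r) = 2*r
M = 31 (M = 11 + 20 = 31)
f(Q) = (-2 + Q)²
l(z) = (-2 + z)²
W(R, D) = -128 (W(R, D) = -(-2 - 14)²/2 = -½*(-16)² = -½*256 = -128)
√(W(a(10), M) + 21561) = √(-128 + 21561) = √21433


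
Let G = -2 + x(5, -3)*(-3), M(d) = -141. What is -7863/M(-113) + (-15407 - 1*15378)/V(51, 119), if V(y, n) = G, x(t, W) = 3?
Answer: 1475726/517 ≈ 2854.4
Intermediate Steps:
G = -11 (G = -2 + 3*(-3) = -2 - 9 = -11)
V(y, n) = -11
-7863/M(-113) + (-15407 - 1*15378)/V(51, 119) = -7863/(-141) + (-15407 - 1*15378)/(-11) = -7863*(-1/141) + (-15407 - 15378)*(-1/11) = 2621/47 - 30785*(-1/11) = 2621/47 + 30785/11 = 1475726/517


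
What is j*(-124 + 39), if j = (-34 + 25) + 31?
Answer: -1870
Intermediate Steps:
j = 22 (j = -9 + 31 = 22)
j*(-124 + 39) = 22*(-124 + 39) = 22*(-85) = -1870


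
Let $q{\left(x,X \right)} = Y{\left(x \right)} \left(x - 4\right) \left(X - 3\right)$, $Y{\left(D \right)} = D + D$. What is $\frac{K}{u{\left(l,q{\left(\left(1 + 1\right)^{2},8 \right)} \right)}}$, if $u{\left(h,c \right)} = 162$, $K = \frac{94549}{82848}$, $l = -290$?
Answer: $\frac{94549}{13421376} \approx 0.0070447$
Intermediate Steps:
$Y{\left(D \right)} = 2 D$
$q{\left(x,X \right)} = 2 x \left(-4 + x\right) \left(-3 + X\right)$ ($q{\left(x,X \right)} = 2 x \left(x - 4\right) \left(X - 3\right) = 2 x \left(-4 + x\right) \left(-3 + X\right)$)
$K = \frac{94549}{82848}$ ($K = 94549 \cdot \frac{1}{82848} = \frac{94549}{82848} \approx 1.1412$)
$\frac{K}{u{\left(l,q{\left(\left(1 + 1\right)^{2},8 \right)} \right)}} = \frac{94549}{82848 \cdot 162} = \frac{94549}{82848} \cdot \frac{1}{162} = \frac{94549}{13421376}$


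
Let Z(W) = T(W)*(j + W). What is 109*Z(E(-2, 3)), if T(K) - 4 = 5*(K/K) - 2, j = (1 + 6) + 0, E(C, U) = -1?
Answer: 4578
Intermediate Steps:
j = 7 (j = 7 + 0 = 7)
T(K) = 7 (T(K) = 4 + (5*(K/K) - 2) = 4 + (5*1 - 2) = 4 + (5 - 2) = 4 + 3 = 7)
Z(W) = 49 + 7*W (Z(W) = 7*(7 + W) = 49 + 7*W)
109*Z(E(-2, 3)) = 109*(49 + 7*(-1)) = 109*(49 - 7) = 109*42 = 4578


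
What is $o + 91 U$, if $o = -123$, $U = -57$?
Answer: $-5310$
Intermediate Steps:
$o + 91 U = -123 + 91 \left(-57\right) = -123 - 5187 = -5310$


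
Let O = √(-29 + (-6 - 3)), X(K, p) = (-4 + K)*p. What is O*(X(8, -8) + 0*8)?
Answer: -32*I*√38 ≈ -197.26*I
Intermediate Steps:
X(K, p) = p*(-4 + K)
O = I*√38 (O = √(-29 - 9) = √(-38) = I*√38 ≈ 6.1644*I)
O*(X(8, -8) + 0*8) = (I*√38)*(-8*(-4 + 8) + 0*8) = (I*√38)*(-8*4 + 0) = (I*√38)*(-32 + 0) = (I*√38)*(-32) = -32*I*√38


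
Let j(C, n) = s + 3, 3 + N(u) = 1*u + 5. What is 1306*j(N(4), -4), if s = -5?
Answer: -2612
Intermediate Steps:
N(u) = 2 + u (N(u) = -3 + (1*u + 5) = -3 + (u + 5) = -3 + (5 + u) = 2 + u)
j(C, n) = -2 (j(C, n) = -5 + 3 = -2)
1306*j(N(4), -4) = 1306*(-2) = -2612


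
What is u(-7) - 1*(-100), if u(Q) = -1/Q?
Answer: 701/7 ≈ 100.14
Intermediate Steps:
u(-7) - 1*(-100) = -1/(-7) - 1*(-100) = -1*(-1/7) + 100 = 1/7 + 100 = 701/7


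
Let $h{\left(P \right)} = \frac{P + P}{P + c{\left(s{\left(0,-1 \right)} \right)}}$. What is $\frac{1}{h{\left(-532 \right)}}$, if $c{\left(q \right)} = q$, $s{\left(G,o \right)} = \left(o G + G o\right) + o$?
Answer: $\frac{533}{1064} \approx 0.50094$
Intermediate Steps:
$s{\left(G,o \right)} = o + 2 G o$ ($s{\left(G,o \right)} = \left(G o + G o\right) + o = 2 G o + o = o + 2 G o$)
$h{\left(P \right)} = \frac{2 P}{-1 + P}$ ($h{\left(P \right)} = \frac{P + P}{P - \left(1 + 2 \cdot 0\right)} = \frac{2 P}{P - \left(1 + 0\right)} = \frac{2 P}{P - 1} = \frac{2 P}{-1 + P}$)
$\frac{1}{h{\left(-532 \right)}} = \frac{1}{2 \left(-532\right) \frac{1}{-1 - 532}} = \frac{1}{2 \left(-532\right) \frac{1}{-533}} = \frac{1}{2 \left(-532\right) \left(- \frac{1}{533}\right)} = \frac{1}{\frac{1064}{533}} = \frac{533}{1064}$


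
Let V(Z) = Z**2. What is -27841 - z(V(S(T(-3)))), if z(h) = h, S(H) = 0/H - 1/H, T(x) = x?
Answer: -250570/9 ≈ -27841.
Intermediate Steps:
S(H) = -1/H (S(H) = 0 - 1/H = -1/H)
-27841 - z(V(S(T(-3)))) = -27841 - (-1/(-3))**2 = -27841 - (-1*(-1/3))**2 = -27841 - (1/3)**2 = -27841 - 1*1/9 = -27841 - 1/9 = -250570/9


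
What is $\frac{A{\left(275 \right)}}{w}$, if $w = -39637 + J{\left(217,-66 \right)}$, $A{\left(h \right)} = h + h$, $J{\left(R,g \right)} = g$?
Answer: $- \frac{550}{39703} \approx -0.013853$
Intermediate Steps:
$A{\left(h \right)} = 2 h$
$w = -39703$ ($w = -39637 - 66 = -39703$)
$\frac{A{\left(275 \right)}}{w} = \frac{2 \cdot 275}{-39703} = 550 \left(- \frac{1}{39703}\right) = - \frac{550}{39703}$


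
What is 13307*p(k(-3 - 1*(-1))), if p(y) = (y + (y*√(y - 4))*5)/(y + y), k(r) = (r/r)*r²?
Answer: 13307/2 ≈ 6653.5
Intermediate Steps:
k(r) = r² (k(r) = 1*r² = r²)
p(y) = (y + 5*y*√(-4 + y))/(2*y) (p(y) = (y + (y*√(-4 + y))*5)/((2*y)) = (y + 5*y*√(-4 + y))*(1/(2*y)) = (y + 5*y*√(-4 + y))/(2*y))
13307*p(k(-3 - 1*(-1))) = 13307*(½ + 5*√(-4 + (-3 - 1*(-1))²)/2) = 13307*(½ + 5*√(-4 + (-3 + 1)²)/2) = 13307*(½ + 5*√(-4 + (-2)²)/2) = 13307*(½ + 5*√(-4 + 4)/2) = 13307*(½ + 5*√0/2) = 13307*(½ + (5/2)*0) = 13307*(½ + 0) = 13307*(½) = 13307/2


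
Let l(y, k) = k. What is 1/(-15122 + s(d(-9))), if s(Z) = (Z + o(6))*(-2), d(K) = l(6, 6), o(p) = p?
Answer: -1/15146 ≈ -6.6024e-5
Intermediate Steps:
d(K) = 6
s(Z) = -12 - 2*Z (s(Z) = (Z + 6)*(-2) = (6 + Z)*(-2) = -12 - 2*Z)
1/(-15122 + s(d(-9))) = 1/(-15122 + (-12 - 2*6)) = 1/(-15122 + (-12 - 12)) = 1/(-15122 - 24) = 1/(-15146) = -1/15146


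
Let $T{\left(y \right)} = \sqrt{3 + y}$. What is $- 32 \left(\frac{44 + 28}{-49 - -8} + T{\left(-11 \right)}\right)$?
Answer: $\frac{2304}{41} - 64 i \sqrt{2} \approx 56.195 - 90.51 i$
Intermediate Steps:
$- 32 \left(\frac{44 + 28}{-49 - -8} + T{\left(-11 \right)}\right) = - 32 \left(\frac{44 + 28}{-49 - -8} + \sqrt{3 - 11}\right) = - 32 \left(\frac{72}{-49 + \left(-5 + 13\right)} + \sqrt{-8}\right) = - 32 \left(\frac{72}{-49 + 8} + 2 i \sqrt{2}\right) = - 32 \left(\frac{72}{-41} + 2 i \sqrt{2}\right) = - 32 \left(72 \left(- \frac{1}{41}\right) + 2 i \sqrt{2}\right) = - 32 \left(- \frac{72}{41} + 2 i \sqrt{2}\right) = \frac{2304}{41} - 64 i \sqrt{2}$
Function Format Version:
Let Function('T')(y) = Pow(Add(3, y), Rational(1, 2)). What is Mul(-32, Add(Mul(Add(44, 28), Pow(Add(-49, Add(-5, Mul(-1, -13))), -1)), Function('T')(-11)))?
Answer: Add(Rational(2304, 41), Mul(-64, I, Pow(2, Rational(1, 2)))) ≈ Add(56.195, Mul(-90.510, I))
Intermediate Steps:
Mul(-32, Add(Mul(Add(44, 28), Pow(Add(-49, Add(-5, Mul(-1, -13))), -1)), Function('T')(-11))) = Mul(-32, Add(Mul(Add(44, 28), Pow(Add(-49, Add(-5, Mul(-1, -13))), -1)), Pow(Add(3, -11), Rational(1, 2)))) = Mul(-32, Add(Mul(72, Pow(Add(-49, Add(-5, 13)), -1)), Pow(-8, Rational(1, 2)))) = Mul(-32, Add(Mul(72, Pow(Add(-49, 8), -1)), Mul(2, I, Pow(2, Rational(1, 2))))) = Mul(-32, Add(Mul(72, Pow(-41, -1)), Mul(2, I, Pow(2, Rational(1, 2))))) = Mul(-32, Add(Mul(72, Rational(-1, 41)), Mul(2, I, Pow(2, Rational(1, 2))))) = Mul(-32, Add(Rational(-72, 41), Mul(2, I, Pow(2, Rational(1, 2))))) = Add(Rational(2304, 41), Mul(-64, I, Pow(2, Rational(1, 2))))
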